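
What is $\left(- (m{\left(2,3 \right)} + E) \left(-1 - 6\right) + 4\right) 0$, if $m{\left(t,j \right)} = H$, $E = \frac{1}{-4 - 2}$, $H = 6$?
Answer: $0$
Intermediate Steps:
$E = - \frac{1}{6}$ ($E = \frac{1}{-6} = - \frac{1}{6} \approx -0.16667$)
$m{\left(t,j \right)} = 6$
$\left(- (m{\left(2,3 \right)} + E) \left(-1 - 6\right) + 4\right) 0 = \left(- (6 - \frac{1}{6}) \left(-1 - 6\right) + 4\right) 0 = \left(\left(-1\right) \frac{35}{6} \left(-1 - 6\right) + 4\right) 0 = \left(\left(- \frac{35}{6}\right) \left(-7\right) + 4\right) 0 = \left(\frac{245}{6} + 4\right) 0 = \frac{269}{6} \cdot 0 = 0$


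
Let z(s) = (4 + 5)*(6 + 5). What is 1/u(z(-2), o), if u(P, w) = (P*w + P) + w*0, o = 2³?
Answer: 1/891 ≈ 0.0011223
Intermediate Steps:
o = 8
z(s) = 99 (z(s) = 9*11 = 99)
u(P, w) = P + P*w (u(P, w) = (P + P*w) + 0 = P + P*w)
1/u(z(-2), o) = 1/(99*(1 + 8)) = 1/(99*9) = 1/891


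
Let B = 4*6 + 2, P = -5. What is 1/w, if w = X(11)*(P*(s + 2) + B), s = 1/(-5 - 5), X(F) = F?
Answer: 2/363 ≈ 0.0055096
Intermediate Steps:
s = -1/10 (s = 1/(-10) = -1/10 ≈ -0.10000)
B = 26 (B = 24 + 2 = 26)
w = 363/2 (w = 11*(-5*(-1/10 + 2) + 26) = 11*(-5*19/10 + 26) = 11*(-19/2 + 26) = 11*(33/2) = 363/2 ≈ 181.50)
1/w = 1/(363/2) = 2/363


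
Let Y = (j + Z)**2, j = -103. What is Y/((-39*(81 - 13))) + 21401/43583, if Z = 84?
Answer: 41021989/115582116 ≈ 0.35492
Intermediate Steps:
Y = 361 (Y = (-103 + 84)**2 = (-19)**2 = 361)
Y/((-39*(81 - 13))) + 21401/43583 = 361/((-39*(81 - 13))) + 21401/43583 = 361/((-39*68)) + 21401*(1/43583) = 361/(-2652) + 21401/43583 = 361*(-1/2652) + 21401/43583 = -361/2652 + 21401/43583 = 41021989/115582116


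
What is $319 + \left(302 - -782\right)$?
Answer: $1403$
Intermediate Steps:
$319 + \left(302 - -782\right) = 319 + \left(302 + 782\right) = 319 + 1084 = 1403$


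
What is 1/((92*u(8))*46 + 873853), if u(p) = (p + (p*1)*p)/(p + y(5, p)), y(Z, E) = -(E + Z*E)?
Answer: 5/4331177 ≈ 1.1544e-6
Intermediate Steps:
y(Z, E) = -E - E*Z (y(Z, E) = -(E + E*Z) = -E - E*Z)
u(p) = -(p + p²)/(5*p) (u(p) = (p + (p*1)*p)/(p - p*(1 + 5)) = (p + p*p)/(p - 1*p*6) = (p + p²)/(p - 6*p) = (p + p²)/((-5*p)) = (p + p²)*(-1/(5*p)) = -(p + p²)/(5*p))
1/((92*u(8))*46 + 873853) = 1/((92*(-⅕ - ⅕*8))*46 + 873853) = 1/((92*(-⅕ - 8/5))*46 + 873853) = 1/((92*(-9/5))*46 + 873853) = 1/(-828/5*46 + 873853) = 1/(-38088/5 + 873853) = 1/(4331177/5) = 5/4331177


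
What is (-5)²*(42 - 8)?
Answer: 850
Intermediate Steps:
(-5)²*(42 - 8) = 25*34 = 850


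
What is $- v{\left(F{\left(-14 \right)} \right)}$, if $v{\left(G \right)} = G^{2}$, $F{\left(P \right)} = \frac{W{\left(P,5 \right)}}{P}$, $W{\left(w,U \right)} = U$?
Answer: $- \frac{25}{196} \approx -0.12755$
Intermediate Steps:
$F{\left(P \right)} = \frac{5}{P}$
$- v{\left(F{\left(-14 \right)} \right)} = - \left(\frac{5}{-14}\right)^{2} = - \left(5 \left(- \frac{1}{14}\right)\right)^{2} = - \left(- \frac{5}{14}\right)^{2} = \left(-1\right) \frac{25}{196} = - \frac{25}{196}$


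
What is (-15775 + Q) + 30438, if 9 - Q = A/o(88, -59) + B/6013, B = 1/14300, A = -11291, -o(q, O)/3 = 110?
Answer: 3775929312607/257957700 ≈ 14638.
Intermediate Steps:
o(q, O) = -330 (o(q, O) = -3*110 = -330)
B = 1/14300 ≈ 6.9930e-5
Q = -6504442493/257957700 (Q = 9 - (-11291/(-330) + (1/14300)/6013) = 9 - (-11291*(-1/330) + (1/14300)*(1/6013)) = 9 - (11291/330 + 1/85985900) = 9 - 1*8826061793/257957700 = 9 - 8826061793/257957700 = -6504442493/257957700 ≈ -25.215)
(-15775 + Q) + 30438 = (-15775 - 6504442493/257957700) + 30438 = -4075787159993/257957700 + 30438 = 3775929312607/257957700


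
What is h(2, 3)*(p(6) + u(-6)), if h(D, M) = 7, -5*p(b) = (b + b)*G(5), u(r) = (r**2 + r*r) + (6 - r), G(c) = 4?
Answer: 2604/5 ≈ 520.80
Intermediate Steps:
u(r) = 6 - r + 2*r**2 (u(r) = (r**2 + r**2) + (6 - r) = 2*r**2 + (6 - r) = 6 - r + 2*r**2)
p(b) = -8*b/5 (p(b) = -(b + b)*4/5 = -2*b*4/5 = -8*b/5)
h(2, 3)*(p(6) + u(-6)) = 7*(-8/5*6 + (6 - 1*(-6) + 2*(-6)**2)) = 7*(-48/5 + (6 + 6 + 2*36)) = 7*(-48/5 + (6 + 6 + 72)) = 7*(-48/5 + 84) = 7*(372/5) = 2604/5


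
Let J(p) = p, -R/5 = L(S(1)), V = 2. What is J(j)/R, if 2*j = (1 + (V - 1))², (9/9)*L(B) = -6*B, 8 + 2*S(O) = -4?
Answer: -1/90 ≈ -0.011111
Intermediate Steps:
S(O) = -6 (S(O) = -4 + (½)*(-4) = -4 - 2 = -6)
L(B) = -6*B
R = -180 (R = -(-30)*(-6) = -5*36 = -180)
j = 2 (j = (1 + (2 - 1))²/2 = (1 + 1)²/2 = (½)*2² = (½)*4 = 2)
J(j)/R = 2/(-180) = 2*(-1/180) = -1/90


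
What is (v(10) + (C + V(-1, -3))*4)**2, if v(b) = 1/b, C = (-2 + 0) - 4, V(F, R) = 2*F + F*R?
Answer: 39601/100 ≈ 396.01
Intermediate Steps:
C = -6 (C = -2 - 4 = -6)
v(b) = 1/b
(v(10) + (C + V(-1, -3))*4)**2 = (1/10 + (-6 - (2 - 3))*4)**2 = (1/10 + (-6 - 1*(-1))*4)**2 = (1/10 + (-6 + 1)*4)**2 = (1/10 - 5*4)**2 = (1/10 - 20)**2 = (-199/10)**2 = 39601/100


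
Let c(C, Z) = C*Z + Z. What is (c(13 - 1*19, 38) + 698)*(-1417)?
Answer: -719836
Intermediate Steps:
c(C, Z) = Z + C*Z
(c(13 - 1*19, 38) + 698)*(-1417) = (38*(1 + (13 - 1*19)) + 698)*(-1417) = (38*(1 + (13 - 19)) + 698)*(-1417) = (38*(1 - 6) + 698)*(-1417) = (38*(-5) + 698)*(-1417) = (-190 + 698)*(-1417) = 508*(-1417) = -719836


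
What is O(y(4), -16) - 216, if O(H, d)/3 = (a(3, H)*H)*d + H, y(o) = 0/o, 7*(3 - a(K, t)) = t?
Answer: -216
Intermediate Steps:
a(K, t) = 3 - t/7
y(o) = 0
O(H, d) = 3*H + 3*H*d*(3 - H/7) (O(H, d) = 3*(((3 - H/7)*H)*d + H) = 3*((H*(3 - H/7))*d + H) = 3*(H*d*(3 - H/7) + H) = 3*(H + H*d*(3 - H/7)) = 3*H + 3*H*d*(3 - H/7))
O(y(4), -16) - 216 = -3/7*0*(-7 - 16*(-21 + 0)) - 216 = -3/7*0*(-7 - 16*(-21)) - 216 = -3/7*0*(-7 + 336) - 216 = -3/7*0*329 - 216 = 0 - 216 = -216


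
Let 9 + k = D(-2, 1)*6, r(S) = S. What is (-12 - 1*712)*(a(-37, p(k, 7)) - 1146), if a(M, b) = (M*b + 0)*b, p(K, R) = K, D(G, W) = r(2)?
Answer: 1070796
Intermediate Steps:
D(G, W) = 2
k = 3 (k = -9 + 2*6 = -9 + 12 = 3)
a(M, b) = M*b**2 (a(M, b) = (M*b)*b = M*b**2)
(-12 - 1*712)*(a(-37, p(k, 7)) - 1146) = (-12 - 1*712)*(-37*3**2 - 1146) = (-12 - 712)*(-37*9 - 1146) = -724*(-333 - 1146) = -724*(-1479) = 1070796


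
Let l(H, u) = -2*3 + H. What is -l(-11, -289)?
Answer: 17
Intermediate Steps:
l(H, u) = -6 + H
-l(-11, -289) = -(-6 - 11) = -1*(-17) = 17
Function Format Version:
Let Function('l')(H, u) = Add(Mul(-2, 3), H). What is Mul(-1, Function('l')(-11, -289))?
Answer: 17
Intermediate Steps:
Function('l')(H, u) = Add(-6, H)
Mul(-1, Function('l')(-11, -289)) = Mul(-1, Add(-6, -11)) = Mul(-1, -17) = 17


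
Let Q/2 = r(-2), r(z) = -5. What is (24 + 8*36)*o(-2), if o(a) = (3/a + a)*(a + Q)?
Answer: 13104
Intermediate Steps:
Q = -10 (Q = 2*(-5) = -10)
o(a) = (-10 + a)*(a + 3/a) (o(a) = (3/a + a)*(a - 10) = (a + 3/a)*(-10 + a) = (-10 + a)*(a + 3/a))
(24 + 8*36)*o(-2) = (24 + 8*36)*(3 + (-2)² - 30/(-2) - 10*(-2)) = (24 + 288)*(3 + 4 - 30*(-½) + 20) = 312*(3 + 4 + 15 + 20) = 312*42 = 13104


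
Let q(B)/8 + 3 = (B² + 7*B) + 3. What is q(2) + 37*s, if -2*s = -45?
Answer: 1953/2 ≈ 976.50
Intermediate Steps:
q(B) = 8*B² + 56*B (q(B) = -24 + 8*((B² + 7*B) + 3) = -24 + 8*(3 + B² + 7*B) = -24 + (24 + 8*B² + 56*B) = 8*B² + 56*B)
s = 45/2 (s = -½*(-45) = 45/2 ≈ 22.500)
q(2) + 37*s = 8*2*(7 + 2) + 37*(45/2) = 8*2*9 + 1665/2 = 144 + 1665/2 = 1953/2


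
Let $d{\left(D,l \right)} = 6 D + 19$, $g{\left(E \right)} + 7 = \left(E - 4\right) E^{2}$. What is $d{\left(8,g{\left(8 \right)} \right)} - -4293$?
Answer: $4360$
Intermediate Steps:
$g{\left(E \right)} = -7 + E^{2} \left(-4 + E\right)$ ($g{\left(E \right)} = -7 + \left(E - 4\right) E^{2} = -7 + \left(-4 + E\right) E^{2} = -7 + E^{2} \left(-4 + E\right)$)
$d{\left(D,l \right)} = 19 + 6 D$
$d{\left(8,g{\left(8 \right)} \right)} - -4293 = \left(19 + 6 \cdot 8\right) - -4293 = \left(19 + 48\right) + 4293 = 67 + 4293 = 4360$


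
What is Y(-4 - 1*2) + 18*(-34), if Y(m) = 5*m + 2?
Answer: -640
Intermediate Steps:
Y(m) = 2 + 5*m
Y(-4 - 1*2) + 18*(-34) = (2 + 5*(-4 - 1*2)) + 18*(-34) = (2 + 5*(-4 - 2)) - 612 = (2 + 5*(-6)) - 612 = (2 - 30) - 612 = -28 - 612 = -640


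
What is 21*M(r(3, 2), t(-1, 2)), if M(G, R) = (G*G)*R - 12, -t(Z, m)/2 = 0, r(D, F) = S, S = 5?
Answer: -252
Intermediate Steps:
r(D, F) = 5
t(Z, m) = 0 (t(Z, m) = -2*0 = 0)
M(G, R) = -12 + R*G² (M(G, R) = G²*R - 12 = R*G² - 12 = -12 + R*G²)
21*M(r(3, 2), t(-1, 2)) = 21*(-12 + 0*5²) = 21*(-12 + 0*25) = 21*(-12 + 0) = 21*(-12) = -252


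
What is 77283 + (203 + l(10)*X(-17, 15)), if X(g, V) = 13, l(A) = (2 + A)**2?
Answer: 79358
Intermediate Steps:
77283 + (203 + l(10)*X(-17, 15)) = 77283 + (203 + (2 + 10)**2*13) = 77283 + (203 + 12**2*13) = 77283 + (203 + 144*13) = 77283 + (203 + 1872) = 77283 + 2075 = 79358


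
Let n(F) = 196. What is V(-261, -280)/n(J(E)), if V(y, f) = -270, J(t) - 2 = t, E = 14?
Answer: -135/98 ≈ -1.3776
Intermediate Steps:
J(t) = 2 + t
V(-261, -280)/n(J(E)) = -270/196 = -270*1/196 = -135/98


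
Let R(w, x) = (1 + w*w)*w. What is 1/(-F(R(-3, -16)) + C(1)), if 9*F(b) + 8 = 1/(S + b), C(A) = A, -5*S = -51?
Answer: 891/1688 ≈ 0.52784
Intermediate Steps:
S = 51/5 (S = -⅕*(-51) = 51/5 ≈ 10.200)
R(w, x) = w*(1 + w²) (R(w, x) = (1 + w²)*w = w*(1 + w²))
F(b) = -8/9 + 1/(9*(51/5 + b))
1/(-F(R(-3, -16)) + C(1)) = 1/(-(-403 - 40*(-3 + (-3)³))/(9*(51 + 5*(-3 + (-3)³))) + 1) = 1/(-(-403 - 40*(-3 - 27))/(9*(51 + 5*(-3 - 27))) + 1) = 1/(-(-403 - 40*(-30))/(9*(51 + 5*(-30))) + 1) = 1/(-(-403 + 1200)/(9*(51 - 150)) + 1) = 1/(-797/(9*(-99)) + 1) = 1/(-(-1)*797/(9*99) + 1) = 1/(-1*(-797/891) + 1) = 1/(797/891 + 1) = 1/(1688/891) = 891/1688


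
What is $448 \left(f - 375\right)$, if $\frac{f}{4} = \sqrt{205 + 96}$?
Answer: $-168000 + 1792 \sqrt{301} \approx -1.3691 \cdot 10^{5}$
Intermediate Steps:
$f = 4 \sqrt{301}$ ($f = 4 \sqrt{205 + 96} = 4 \sqrt{301} \approx 69.397$)
$448 \left(f - 375\right) = 448 \left(4 \sqrt{301} - 375\right) = 448 \left(-375 + 4 \sqrt{301}\right) = -168000 + 1792 \sqrt{301}$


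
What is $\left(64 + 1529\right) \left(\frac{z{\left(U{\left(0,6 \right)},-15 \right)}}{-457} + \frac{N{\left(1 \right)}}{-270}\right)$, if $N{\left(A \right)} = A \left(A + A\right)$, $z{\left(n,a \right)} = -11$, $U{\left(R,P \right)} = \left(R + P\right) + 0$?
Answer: $\frac{60652}{2285} \approx 26.544$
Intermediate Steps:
$U{\left(R,P \right)} = P + R$ ($U{\left(R,P \right)} = \left(P + R\right) + 0 = P + R$)
$N{\left(A \right)} = 2 A^{2}$ ($N{\left(A \right)} = A 2 A = 2 A^{2}$)
$\left(64 + 1529\right) \left(\frac{z{\left(U{\left(0,6 \right)},-15 \right)}}{-457} + \frac{N{\left(1 \right)}}{-270}\right) = \left(64 + 1529\right) \left(- \frac{11}{-457} + \frac{2 \cdot 1^{2}}{-270}\right) = 1593 \left(\left(-11\right) \left(- \frac{1}{457}\right) + 2 \cdot 1 \left(- \frac{1}{270}\right)\right) = 1593 \left(\frac{11}{457} + 2 \left(- \frac{1}{270}\right)\right) = 1593 \left(\frac{11}{457} - \frac{1}{135}\right) = 1593 \cdot \frac{1028}{61695} = \frac{60652}{2285}$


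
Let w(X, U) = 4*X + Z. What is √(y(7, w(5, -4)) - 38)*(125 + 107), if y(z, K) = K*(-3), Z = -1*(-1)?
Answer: 232*I*√101 ≈ 2331.6*I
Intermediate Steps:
Z = 1
w(X, U) = 1 + 4*X (w(X, U) = 4*X + 1 = 1 + 4*X)
y(z, K) = -3*K
√(y(7, w(5, -4)) - 38)*(125 + 107) = √(-3*(1 + 4*5) - 38)*(125 + 107) = √(-3*(1 + 20) - 38)*232 = √(-3*21 - 38)*232 = √(-63 - 38)*232 = √(-101)*232 = (I*√101)*232 = 232*I*√101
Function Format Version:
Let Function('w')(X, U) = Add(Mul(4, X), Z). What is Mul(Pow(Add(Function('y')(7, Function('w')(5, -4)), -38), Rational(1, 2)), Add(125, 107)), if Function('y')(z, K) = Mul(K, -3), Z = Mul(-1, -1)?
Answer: Mul(232, I, Pow(101, Rational(1, 2))) ≈ Mul(2331.6, I)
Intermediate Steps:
Z = 1
Function('w')(X, U) = Add(1, Mul(4, X)) (Function('w')(X, U) = Add(Mul(4, X), 1) = Add(1, Mul(4, X)))
Function('y')(z, K) = Mul(-3, K)
Mul(Pow(Add(Function('y')(7, Function('w')(5, -4)), -38), Rational(1, 2)), Add(125, 107)) = Mul(Pow(Add(Mul(-3, Add(1, Mul(4, 5))), -38), Rational(1, 2)), Add(125, 107)) = Mul(Pow(Add(Mul(-3, Add(1, 20)), -38), Rational(1, 2)), 232) = Mul(Pow(Add(Mul(-3, 21), -38), Rational(1, 2)), 232) = Mul(Pow(Add(-63, -38), Rational(1, 2)), 232) = Mul(Pow(-101, Rational(1, 2)), 232) = Mul(Mul(I, Pow(101, Rational(1, 2))), 232) = Mul(232, I, Pow(101, Rational(1, 2)))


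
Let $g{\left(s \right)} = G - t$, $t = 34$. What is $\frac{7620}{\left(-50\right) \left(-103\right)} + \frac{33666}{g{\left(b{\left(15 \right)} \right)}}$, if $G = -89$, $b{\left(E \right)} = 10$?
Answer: $- \frac{5748088}{21115} \approx -272.23$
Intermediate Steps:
$g{\left(s \right)} = -123$ ($g{\left(s \right)} = -89 - 34 = -123$)
$\frac{7620}{\left(-50\right) \left(-103\right)} + \frac{33666}{g{\left(b{\left(15 \right)} \right)}} = \frac{7620}{\left(-50\right) \left(-103\right)} + \frac{33666}{-123} = \frac{7620}{5150} + 33666 \left(- \frac{1}{123}\right) = 7620 \cdot \frac{1}{5150} - \frac{11222}{41} = \frac{762}{515} - \frac{11222}{41} = - \frac{5748088}{21115}$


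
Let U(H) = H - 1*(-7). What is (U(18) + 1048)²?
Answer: 1151329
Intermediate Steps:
U(H) = 7 + H (U(H) = H + 7 = 7 + H)
(U(18) + 1048)² = ((7 + 18) + 1048)² = (25 + 1048)² = 1073² = 1151329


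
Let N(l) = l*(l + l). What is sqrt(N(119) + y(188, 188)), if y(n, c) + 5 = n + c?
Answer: sqrt(28693) ≈ 169.39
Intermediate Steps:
y(n, c) = -5 + c + n (y(n, c) = -5 + (n + c) = -5 + (c + n) = -5 + c + n)
N(l) = 2*l**2 (N(l) = l*(2*l) = 2*l**2)
sqrt(N(119) + y(188, 188)) = sqrt(2*119**2 + (-5 + 188 + 188)) = sqrt(2*14161 + 371) = sqrt(28322 + 371) = sqrt(28693)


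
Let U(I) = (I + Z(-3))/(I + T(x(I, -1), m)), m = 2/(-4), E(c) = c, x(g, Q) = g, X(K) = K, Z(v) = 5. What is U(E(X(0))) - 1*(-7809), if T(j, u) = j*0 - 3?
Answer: 23422/3 ≈ 7807.3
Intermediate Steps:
m = -½ (m = 2*(-¼) = -½ ≈ -0.50000)
T(j, u) = -3 (T(j, u) = 0 - 3 = -3)
U(I) = (5 + I)/(-3 + I) (U(I) = (I + 5)/(I - 3) = (5 + I)/(-3 + I))
U(E(X(0))) - 1*(-7809) = (5 + 0)/(-3 + 0) - 1*(-7809) = 5/(-3) + 7809 = -⅓*5 + 7809 = -5/3 + 7809 = 23422/3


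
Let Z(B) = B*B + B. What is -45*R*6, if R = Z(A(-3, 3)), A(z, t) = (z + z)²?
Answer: -359640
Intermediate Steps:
A(z, t) = 4*z² (A(z, t) = (2*z)² = 4*z²)
Z(B) = B + B² (Z(B) = B² + B = B + B²)
R = 1332 (R = (4*(-3)²)*(1 + 4*(-3)²) = (4*9)*(1 + 4*9) = 36*(1 + 36) = 36*37 = 1332)
-45*R*6 = -45*1332*6 = -59940*6 = -359640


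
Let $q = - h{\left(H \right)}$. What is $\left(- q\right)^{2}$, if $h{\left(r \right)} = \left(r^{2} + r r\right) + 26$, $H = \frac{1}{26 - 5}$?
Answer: $\frac{131515024}{194481} \approx 676.24$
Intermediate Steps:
$H = \frac{1}{21} \approx 0.047619$
$h{\left(r \right)} = 26 + 2 r^{2}$ ($h{\left(r \right)} = \left(r^{2} + r^{2}\right) + 26 = 2 r^{2} + 26 = 26 + 2 r^{2}$)
$q = - \frac{11468}{441}$ ($q = - (26 + \frac{2}{441}) = \left(-1\right) \frac{11468}{441} = - \frac{11468}{441} \approx -26.005$)
$\left(- q\right)^{2} = \left(\left(-1\right) \left(- \frac{11468}{441}\right)\right)^{2} = \left(\frac{11468}{441}\right)^{2} = \frac{131515024}{194481}$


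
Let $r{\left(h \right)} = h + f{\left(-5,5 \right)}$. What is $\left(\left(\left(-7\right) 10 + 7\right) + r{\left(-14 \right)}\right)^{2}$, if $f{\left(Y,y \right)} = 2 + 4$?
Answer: $5041$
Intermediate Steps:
$f{\left(Y,y \right)} = 6$
$r{\left(h \right)} = 6 + h$ ($r{\left(h \right)} = h + 6 = 6 + h$)
$\left(\left(\left(-7\right) 10 + 7\right) + r{\left(-14 \right)}\right)^{2} = \left(\left(\left(-7\right) 10 + 7\right) + \left(6 - 14\right)\right)^{2} = \left(\left(-70 + 7\right) - 8\right)^{2} = \left(-63 - 8\right)^{2} = \left(-71\right)^{2} = 5041$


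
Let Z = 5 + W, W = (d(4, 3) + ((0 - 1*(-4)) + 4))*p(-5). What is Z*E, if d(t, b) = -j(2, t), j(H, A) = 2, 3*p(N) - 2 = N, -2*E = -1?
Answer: -½ ≈ -0.50000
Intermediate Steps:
E = ½ (E = -½*(-1) = ½ ≈ 0.50000)
p(N) = ⅔ + N/3
d(t, b) = -2 (d(t, b) = -1*2 = -2)
W = -6 (W = (-2 + ((0 - 1*(-4)) + 4))*(⅔ + (⅓)*(-5)) = (-2 + ((0 + 4) + 4))*(⅔ - 5/3) = (-2 + (4 + 4))*(-1) = (-2 + 8)*(-1) = 6*(-1) = -6)
Z = -1 (Z = 5 - 6 = -1)
Z*E = -1*½ = -½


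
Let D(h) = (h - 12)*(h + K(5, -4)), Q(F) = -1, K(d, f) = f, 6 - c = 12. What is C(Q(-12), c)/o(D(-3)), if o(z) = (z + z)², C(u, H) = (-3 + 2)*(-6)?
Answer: 1/7350 ≈ 0.00013605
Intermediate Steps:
c = -6 (c = 6 - 1*12 = 6 - 12 = -6)
C(u, H) = 6 (C(u, H) = -1*(-6) = 6)
D(h) = (-12 + h)*(-4 + h) (D(h) = (h - 12)*(h - 4) = (-12 + h)*(-4 + h))
o(z) = 4*z² (o(z) = (2*z)² = 4*z²)
C(Q(-12), c)/o(D(-3)) = 6/((4*(48 + (-3)² - 16*(-3))²)) = 6/((4*(48 + 9 + 48)²)) = 6/((4*105²)) = 6/((4*11025)) = 6/44100 = 6*(1/44100) = 1/7350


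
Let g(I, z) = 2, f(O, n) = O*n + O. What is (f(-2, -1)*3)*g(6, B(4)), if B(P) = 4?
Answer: 0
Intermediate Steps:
f(O, n) = O + O*n
(f(-2, -1)*3)*g(6, B(4)) = (-2*(1 - 1)*3)*2 = (-2*0*3)*2 = (0*3)*2 = 0*2 = 0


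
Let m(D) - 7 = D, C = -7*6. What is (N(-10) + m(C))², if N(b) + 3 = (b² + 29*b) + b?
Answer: 56644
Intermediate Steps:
C = -42
m(D) = 7 + D
N(b) = -3 + b² + 30*b (N(b) = -3 + ((b² + 29*b) + b) = -3 + (b² + 30*b) = -3 + b² + 30*b)
(N(-10) + m(C))² = ((-3 + (-10)² + 30*(-10)) + (7 - 42))² = ((-3 + 100 - 300) - 35)² = (-203 - 35)² = (-238)² = 56644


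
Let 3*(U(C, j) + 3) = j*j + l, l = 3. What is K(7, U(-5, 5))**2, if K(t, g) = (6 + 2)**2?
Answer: 4096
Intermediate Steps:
U(C, j) = -2 + j**2/3 (U(C, j) = -3 + (j*j + 3)/3 = -3 + (j**2 + 3)/3 = -3 + (3 + j**2)/3 = -3 + (1 + j**2/3) = -2 + j**2/3)
K(t, g) = 64 (K(t, g) = 8**2 = 64)
K(7, U(-5, 5))**2 = 64**2 = 4096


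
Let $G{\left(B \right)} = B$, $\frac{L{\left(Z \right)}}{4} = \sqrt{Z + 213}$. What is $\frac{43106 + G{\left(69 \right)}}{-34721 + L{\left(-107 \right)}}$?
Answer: $- \frac{299815835}{241109229} - \frac{34540 \sqrt{106}}{241109229} \approx -1.245$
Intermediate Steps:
$L{\left(Z \right)} = 4 \sqrt{213 + Z}$ ($L{\left(Z \right)} = 4 \sqrt{Z + 213} = 4 \sqrt{213 + Z}$)
$\frac{43106 + G{\left(69 \right)}}{-34721 + L{\left(-107 \right)}} = \frac{43106 + 69}{-34721 + 4 \sqrt{213 - 107}} = \frac{43175}{-34721 + 4 \sqrt{106}}$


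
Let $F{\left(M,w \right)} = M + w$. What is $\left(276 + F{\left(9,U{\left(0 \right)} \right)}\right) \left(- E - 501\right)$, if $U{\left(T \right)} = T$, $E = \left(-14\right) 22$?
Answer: $-55005$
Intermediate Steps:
$E = -308$
$\left(276 + F{\left(9,U{\left(0 \right)} \right)}\right) \left(- E - 501\right) = \left(276 + \left(9 + 0\right)\right) \left(\left(-1\right) \left(-308\right) - 501\right) = \left(276 + 9\right) \left(308 - 501\right) = 285 \left(-193\right) = -55005$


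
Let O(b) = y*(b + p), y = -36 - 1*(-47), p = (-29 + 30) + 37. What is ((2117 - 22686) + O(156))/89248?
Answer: -18435/89248 ≈ -0.20656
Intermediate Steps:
p = 38 (p = 1 + 37 = 38)
y = 11 (y = -36 + 47 = 11)
O(b) = 418 + 11*b (O(b) = 11*(b + 38) = 11*(38 + b) = 418 + 11*b)
((2117 - 22686) + O(156))/89248 = ((2117 - 22686) + (418 + 11*156))/89248 = (-20569 + (418 + 1716))*(1/89248) = (-20569 + 2134)*(1/89248) = -18435*1/89248 = -18435/89248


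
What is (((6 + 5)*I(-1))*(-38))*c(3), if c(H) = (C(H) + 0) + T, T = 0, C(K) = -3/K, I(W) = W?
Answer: -418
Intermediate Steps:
c(H) = -3/H (c(H) = (-3/H + 0) + 0 = -3/H + 0 = -3/H)
(((6 + 5)*I(-1))*(-38))*c(3) = (((6 + 5)*(-1))*(-38))*(-3/3) = ((11*(-1))*(-38))*(-3*⅓) = -11*(-38)*(-1) = 418*(-1) = -418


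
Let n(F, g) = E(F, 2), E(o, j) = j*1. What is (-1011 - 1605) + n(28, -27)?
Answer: -2614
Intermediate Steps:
E(o, j) = j
n(F, g) = 2
(-1011 - 1605) + n(28, -27) = (-1011 - 1605) + 2 = -2616 + 2 = -2614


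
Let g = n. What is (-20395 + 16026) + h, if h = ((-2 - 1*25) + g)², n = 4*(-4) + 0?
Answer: -2520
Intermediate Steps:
n = -16 (n = -16 + 0 = -16)
g = -16
h = 1849 (h = ((-2 - 1*25) - 16)² = ((-2 - 25) - 16)² = (-27 - 16)² = (-43)² = 1849)
(-20395 + 16026) + h = (-20395 + 16026) + 1849 = -4369 + 1849 = -2520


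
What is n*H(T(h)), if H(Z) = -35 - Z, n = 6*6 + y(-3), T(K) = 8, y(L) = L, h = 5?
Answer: -1419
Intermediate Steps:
n = 33 (n = 6*6 - 3 = 36 - 3 = 33)
n*H(T(h)) = 33*(-35 - 1*8) = 33*(-35 - 8) = 33*(-43) = -1419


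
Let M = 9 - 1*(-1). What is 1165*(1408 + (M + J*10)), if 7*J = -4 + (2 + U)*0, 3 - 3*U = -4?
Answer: 11517190/7 ≈ 1.6453e+6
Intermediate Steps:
M = 10 (M = 9 + 1 = 10)
U = 7/3 (U = 1 - ⅓*(-4) = 1 + 4/3 = 7/3 ≈ 2.3333)
J = -4/7 (J = (-4 + (2 + 7/3)*0)/7 = (-4 + (13/3)*0)/7 = (-4 + 0)/7 = (⅐)*(-4) = -4/7 ≈ -0.57143)
1165*(1408 + (M + J*10)) = 1165*(1408 + (10 - 4/7*10)) = 1165*(1408 + (10 - 40/7)) = 1165*(1408 + 30/7) = 1165*(9886/7) = 11517190/7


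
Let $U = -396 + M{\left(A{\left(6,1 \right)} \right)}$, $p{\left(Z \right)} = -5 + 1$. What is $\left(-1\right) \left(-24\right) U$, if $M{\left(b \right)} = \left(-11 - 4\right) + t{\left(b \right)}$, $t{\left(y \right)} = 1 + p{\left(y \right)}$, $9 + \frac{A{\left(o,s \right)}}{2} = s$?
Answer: $-9936$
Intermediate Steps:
$p{\left(Z \right)} = -4$
$A{\left(o,s \right)} = -18 + 2 s$
$t{\left(y \right)} = -3$ ($t{\left(y \right)} = 1 - 4 = -3$)
$M{\left(b \right)} = -18$ ($M{\left(b \right)} = \left(-11 - 4\right) - 3 = -15 - 3 = -18$)
$U = -414$ ($U = -396 - 18 = -414$)
$\left(-1\right) \left(-24\right) U = \left(-1\right) \left(-24\right) \left(-414\right) = 24 \left(-414\right) = -9936$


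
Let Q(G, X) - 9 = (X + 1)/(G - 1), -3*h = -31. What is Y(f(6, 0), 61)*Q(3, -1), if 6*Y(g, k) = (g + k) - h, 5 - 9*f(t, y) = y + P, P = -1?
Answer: 77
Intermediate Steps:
h = 31/3 (h = -⅓*(-31) = 31/3 ≈ 10.333)
f(t, y) = ⅔ - y/9 (f(t, y) = 5/9 - (y - 1)/9 = 5/9 - (-1 + y)/9 = 5/9 + (⅑ - y/9) = ⅔ - y/9)
Q(G, X) = 9 + (1 + X)/(-1 + G) (Q(G, X) = 9 + (X + 1)/(G - 1) = 9 + (1 + X)/(-1 + G))
Y(g, k) = -31/18 + g/6 + k/6 (Y(g, k) = ((g + k) - 1*31/3)/6 = ((g + k) - 31/3)/6 = (-31/3 + g + k)/6 = -31/18 + g/6 + k/6)
Y(f(6, 0), 61)*Q(3, -1) = (-31/18 + (⅔ - ⅑*0)/6 + (⅙)*61)*((-8 - 1 + 9*3)/(-1 + 3)) = (-31/18 + (⅔ + 0)/6 + 61/6)*((-8 - 1 + 27)/2) = (-31/18 + (⅙)*(⅔) + 61/6)*((½)*18) = (-31/18 + ⅑ + 61/6)*9 = (77/9)*9 = 77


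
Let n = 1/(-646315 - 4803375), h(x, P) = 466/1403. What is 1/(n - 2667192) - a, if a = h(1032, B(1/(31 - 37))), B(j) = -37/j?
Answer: -6773489865759216/20393123507384843 ≈ -0.33215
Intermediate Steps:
h(x, P) = 466/1403 (h(x, P) = 466*(1/1403) = 466/1403)
n = -1/5449690 (n = 1/(-5449690) = -1/5449690 ≈ -1.8350e-7)
a = 466/1403 ≈ 0.33215
1/(n - 2667192) - a = 1/(-1/5449690 - 2667192) - 1*466/1403 = 1/(-14535369570481/5449690) - 466/1403 = -5449690/14535369570481 - 466/1403 = -6773489865759216/20393123507384843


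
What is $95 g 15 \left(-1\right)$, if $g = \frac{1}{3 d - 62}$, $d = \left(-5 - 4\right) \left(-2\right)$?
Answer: $\frac{1425}{8} \approx 178.13$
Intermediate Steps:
$d = 18$ ($d = \left(-9\right) \left(-2\right) = 18$)
$g = - \frac{1}{8}$ ($g = \frac{1}{3 \cdot 18 - 62} = \frac{1}{54 - 62} = \frac{1}{-8} = - \frac{1}{8} \approx -0.125$)
$95 g 15 \left(-1\right) = 95 \left(- \frac{1}{8}\right) 15 \left(-1\right) = \left(- \frac{95}{8}\right) \left(-15\right) = \frac{1425}{8}$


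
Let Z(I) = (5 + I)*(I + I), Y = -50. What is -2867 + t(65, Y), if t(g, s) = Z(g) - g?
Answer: 6168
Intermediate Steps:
Z(I) = 2*I*(5 + I) (Z(I) = (5 + I)*(2*I) = 2*I*(5 + I))
t(g, s) = -g + 2*g*(5 + g) (t(g, s) = 2*g*(5 + g) - g = -g + 2*g*(5 + g))
-2867 + t(65, Y) = -2867 + 65*(9 + 2*65) = -2867 + 65*(9 + 130) = -2867 + 65*139 = -2867 + 9035 = 6168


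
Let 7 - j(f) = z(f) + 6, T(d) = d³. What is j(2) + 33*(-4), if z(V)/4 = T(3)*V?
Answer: -347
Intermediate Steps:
z(V) = 108*V (z(V) = 4*(3³*V) = 4*(27*V) = 108*V)
j(f) = 1 - 108*f (j(f) = 7 - (108*f + 6) = 7 - (6 + 108*f) = 7 + (-6 - 108*f) = 1 - 108*f)
j(2) + 33*(-4) = (1 - 108*2) + 33*(-4) = (1 - 216) - 132 = -215 - 132 = -347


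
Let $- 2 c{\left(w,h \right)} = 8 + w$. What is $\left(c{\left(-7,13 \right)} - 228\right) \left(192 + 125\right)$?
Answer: $- \frac{144869}{2} \approx -72435.0$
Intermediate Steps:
$c{\left(w,h \right)} = -4 - \frac{w}{2}$ ($c{\left(w,h \right)} = - \frac{8 + w}{2} = -4 - \frac{w}{2}$)
$\left(c{\left(-7,13 \right)} - 228\right) \left(192 + 125\right) = \left(\left(-4 - - \frac{7}{2}\right) - 228\right) \left(192 + 125\right) = \left(\left(-4 + \frac{7}{2}\right) - 228\right) 317 = \left(- \frac{1}{2} - 228\right) 317 = \left(- \frac{457}{2}\right) 317 = - \frac{144869}{2}$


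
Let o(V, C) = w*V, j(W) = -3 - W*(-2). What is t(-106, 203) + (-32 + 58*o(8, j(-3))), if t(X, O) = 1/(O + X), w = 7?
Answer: 311953/97 ≈ 3216.0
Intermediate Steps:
j(W) = -3 + 2*W (j(W) = -3 - (-2)*W = -3 + 2*W)
o(V, C) = 7*V
t(-106, 203) + (-32 + 58*o(8, j(-3))) = 1/(203 - 106) + (-32 + 58*(7*8)) = 1/97 + (-32 + 58*56) = 1/97 + (-32 + 3248) = 1/97 + 3216 = 311953/97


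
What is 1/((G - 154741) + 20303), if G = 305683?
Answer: 1/171245 ≈ 5.8396e-6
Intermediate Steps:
1/((G - 154741) + 20303) = 1/((305683 - 154741) + 20303) = 1/(150942 + 20303) = 1/171245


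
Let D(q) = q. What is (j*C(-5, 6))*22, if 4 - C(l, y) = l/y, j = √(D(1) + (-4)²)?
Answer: 319*√17/3 ≈ 438.42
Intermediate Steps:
j = √17 (j = √(1 + (-4)²) = √(1 + 16) = √17 ≈ 4.1231)
C(l, y) = 4 - l/y
(j*C(-5, 6))*22 = (√17*(4 - 1*(-5)/6))*22 = (√17*(4 - 1*(-5)*⅙))*22 = (√17*(4 + ⅚))*22 = (√17*(29/6))*22 = (29*√17/6)*22 = 319*√17/3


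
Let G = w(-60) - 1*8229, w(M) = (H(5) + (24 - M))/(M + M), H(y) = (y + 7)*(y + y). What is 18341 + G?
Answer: 101103/10 ≈ 10110.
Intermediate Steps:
H(y) = 2*y*(7 + y) (H(y) = (7 + y)*(2*y) = 2*y*(7 + y))
w(M) = (144 - M)/(2*M) (w(M) = (2*5*(7 + 5) + (24 - M))/(M + M) = (2*5*12 + (24 - M))/((2*M)) = (120 + (24 - M))*(1/(2*M)) = (144 - M)*(1/(2*M)) = (144 - M)/(2*M))
G = -82307/10 (G = (½)*(144 - 1*(-60))/(-60) - 1*8229 = (½)*(-1/60)*(144 + 60) - 8229 = (½)*(-1/60)*204 - 8229 = -17/10 - 8229 = -82307/10 ≈ -8230.7)
18341 + G = 18341 - 82307/10 = 101103/10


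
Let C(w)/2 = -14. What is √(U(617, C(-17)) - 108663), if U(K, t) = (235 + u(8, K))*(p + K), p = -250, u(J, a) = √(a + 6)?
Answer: √(-22418 + 367*√623) ≈ 115.14*I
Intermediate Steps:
u(J, a) = √(6 + a)
C(w) = -28 (C(w) = 2*(-14) = -28)
U(K, t) = (-250 + K)*(235 + √(6 + K)) (U(K, t) = (235 + √(6 + K))*(-250 + K) = (-250 + K)*(235 + √(6 + K)))
√(U(617, C(-17)) - 108663) = √((-58750 - 250*√(6 + 617) + 235*617 + 617*√(6 + 617)) - 108663) = √((-58750 - 250*√623 + 144995 + 617*√623) - 108663) = √((86245 + 367*√623) - 108663) = √(-22418 + 367*√623)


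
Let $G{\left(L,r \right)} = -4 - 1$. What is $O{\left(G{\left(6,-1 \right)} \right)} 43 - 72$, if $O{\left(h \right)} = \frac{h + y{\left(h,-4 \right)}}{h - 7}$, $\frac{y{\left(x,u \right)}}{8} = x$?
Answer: $\frac{357}{4} \approx 89.25$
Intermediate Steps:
$y{\left(x,u \right)} = 8 x$
$G{\left(L,r \right)} = -5$ ($G{\left(L,r \right)} = -4 - 1 = -5$)
$O{\left(h \right)} = \frac{9 h}{-7 + h}$ ($O{\left(h \right)} = \frac{h + 8 h}{h - 7} = \frac{9 h}{-7 + h}$)
$O{\left(G{\left(6,-1 \right)} \right)} 43 - 72 = 9 \left(-5\right) \frac{1}{-7 - 5} \cdot 43 - 72 = 9 \left(-5\right) \frac{1}{-12} \cdot 43 - 72 = 9 \left(-5\right) \left(- \frac{1}{12}\right) 43 - 72 = \frac{15}{4} \cdot 43 - 72 = \frac{645}{4} - 72 = \frac{357}{4}$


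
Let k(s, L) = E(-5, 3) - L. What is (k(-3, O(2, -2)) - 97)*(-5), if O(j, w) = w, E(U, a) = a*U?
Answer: 550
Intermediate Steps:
E(U, a) = U*a
k(s, L) = -15 - L (k(s, L) = -5*3 - L = -15 - L)
(k(-3, O(2, -2)) - 97)*(-5) = ((-15 - 1*(-2)) - 97)*(-5) = ((-15 + 2) - 97)*(-5) = (-13 - 97)*(-5) = -110*(-5) = 550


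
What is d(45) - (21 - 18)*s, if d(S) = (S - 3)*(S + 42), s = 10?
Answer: 3624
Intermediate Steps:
d(S) = (-3 + S)*(42 + S)
d(45) - (21 - 18)*s = (-126 + 45² + 39*45) - (21 - 18)*10 = (-126 + 2025 + 1755) - 3*10 = 3654 - 1*30 = 3654 - 30 = 3624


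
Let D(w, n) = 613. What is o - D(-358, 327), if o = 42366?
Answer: 41753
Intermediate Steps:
o - D(-358, 327) = 42366 - 1*613 = 42366 - 613 = 41753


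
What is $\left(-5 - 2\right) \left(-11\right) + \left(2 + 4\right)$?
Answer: $83$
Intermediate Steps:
$\left(-5 - 2\right) \left(-11\right) + \left(2 + 4\right) = \left(-5 - 2\right) \left(-11\right) + 6 = \left(-7\right) \left(-11\right) + 6 = 77 + 6 = 83$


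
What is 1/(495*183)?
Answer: 1/90585 ≈ 1.1039e-5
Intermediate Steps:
1/(495*183) = (1/495)*(1/183) = 1/90585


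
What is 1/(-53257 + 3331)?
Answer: -1/49926 ≈ -2.0030e-5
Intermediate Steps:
1/(-53257 + 3331) = 1/(-49926) = -1/49926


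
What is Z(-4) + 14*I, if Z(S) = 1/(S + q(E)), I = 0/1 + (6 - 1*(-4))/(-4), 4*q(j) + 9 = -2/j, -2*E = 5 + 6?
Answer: -9529/271 ≈ -35.162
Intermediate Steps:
E = -11/2 (E = -(5 + 6)/2 = -½*11 = -11/2 ≈ -5.5000)
q(j) = -9/4 - 1/(2*j) (q(j) = -9/4 + (-2/j)/4 = -9/4 - 1/(2*j))
I = -5/2 (I = 0*1 + (6 + 4)*(-¼) = 0 + 10*(-¼) = 0 - 5/2 = -5/2 ≈ -2.5000)
Z(S) = 1/(-95/44 + S) (Z(S) = 1/(S + (-2 - 9*(-11/2))/(4*(-11/2))) = 1/(S + (¼)*(-2/11)*(-2 + 99/2)) = 1/(S + (¼)*(-2/11)*(95/2)) = 1/(S - 95/44) = 1/(-95/44 + S))
Z(-4) + 14*I = 44/(-95 + 44*(-4)) + 14*(-5/2) = 44/(-95 - 176) - 35 = 44/(-271) - 35 = 44*(-1/271) - 35 = -44/271 - 35 = -9529/271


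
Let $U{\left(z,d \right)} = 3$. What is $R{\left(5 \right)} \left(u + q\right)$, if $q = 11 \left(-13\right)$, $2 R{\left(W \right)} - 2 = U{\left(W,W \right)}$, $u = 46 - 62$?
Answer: $- \frac{795}{2} \approx -397.5$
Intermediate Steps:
$u = -16$ ($u = 46 - 62 = -16$)
$R{\left(W \right)} = \frac{5}{2}$ ($R{\left(W \right)} = 1 + \frac{1}{2} \cdot 3 = 1 + \frac{3}{2} = \frac{5}{2}$)
$q = -143$
$R{\left(5 \right)} \left(u + q\right) = \frac{5 \left(-16 - 143\right)}{2} = \frac{5}{2} \left(-159\right) = - \frac{795}{2}$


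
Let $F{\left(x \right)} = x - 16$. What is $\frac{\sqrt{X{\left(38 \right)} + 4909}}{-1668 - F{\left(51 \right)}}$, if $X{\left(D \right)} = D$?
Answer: $- \frac{\sqrt{4947}}{1703} \approx -0.041301$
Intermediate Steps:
$F{\left(x \right)} = -16 + x$ ($F{\left(x \right)} = x - 16 = -16 + x$)
$\frac{\sqrt{X{\left(38 \right)} + 4909}}{-1668 - F{\left(51 \right)}} = \frac{\sqrt{38 + 4909}}{-1668 - \left(-16 + 51\right)} = \frac{\sqrt{4947}}{-1668 - 35} = \frac{\sqrt{4947}}{-1703} = \sqrt{4947} \left(- \frac{1}{1703}\right) = - \frac{\sqrt{4947}}{1703}$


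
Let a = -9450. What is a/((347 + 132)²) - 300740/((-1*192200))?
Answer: 3359289817/2204928010 ≈ 1.5235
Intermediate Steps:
a/((347 + 132)²) - 300740/((-1*192200)) = -9450/(347 + 132)² - 300740/((-1*192200)) = -9450/(479²) - 300740/(-192200) = -9450/229441 - 300740*(-1/192200) = -9450*1/229441 + 15037/9610 = -9450/229441 + 15037/9610 = 3359289817/2204928010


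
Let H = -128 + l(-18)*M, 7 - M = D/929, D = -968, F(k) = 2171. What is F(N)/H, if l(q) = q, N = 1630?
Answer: -2016859/253390 ≈ -7.9595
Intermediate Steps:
M = 7471/929 (M = 7 - (-968)/929 = 7 - 1*(-968/929) = 7 + 968/929 = 7471/929 ≈ 8.0420)
H = -253390/929 (H = -128 - 18*7471/929 = -128 - 134478/929 = -253390/929 ≈ -272.76)
F(N)/H = 2171/(-253390/929) = 2171*(-929/253390) = -2016859/253390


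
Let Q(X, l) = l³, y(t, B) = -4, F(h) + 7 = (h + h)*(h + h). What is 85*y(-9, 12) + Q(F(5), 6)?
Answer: -124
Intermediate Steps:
F(h) = -7 + 4*h² (F(h) = -7 + (h + h)*(h + h) = -7 + (2*h)*(2*h) = -7 + 4*h²)
85*y(-9, 12) + Q(F(5), 6) = 85*(-4) + 6³ = -340 + 216 = -124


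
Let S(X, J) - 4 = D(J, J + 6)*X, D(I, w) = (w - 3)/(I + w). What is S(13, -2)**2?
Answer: 441/4 ≈ 110.25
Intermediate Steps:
D(I, w) = (-3 + w)/(I + w)
S(X, J) = 4 + X*(3 + J)/(6 + 2*J) (S(X, J) = 4 + ((-3 + (J + 6))/(J + (J + 6)))*X = 4 + ((-3 + (6 + J))/(J + (6 + J)))*X = 4 + ((3 + J)/(6 + 2*J))*X = 4 + X*(3 + J)/(6 + 2*J))
S(13, -2)**2 = (4 + (1/2)*13)**2 = (4 + 13/2)**2 = (21/2)**2 = 441/4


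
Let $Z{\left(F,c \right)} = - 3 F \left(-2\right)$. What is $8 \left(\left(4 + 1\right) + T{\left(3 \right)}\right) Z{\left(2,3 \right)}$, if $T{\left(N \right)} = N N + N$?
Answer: $1632$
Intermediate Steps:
$T{\left(N \right)} = N + N^{2}$ ($T{\left(N \right)} = N^{2} + N = N + N^{2}$)
$Z{\left(F,c \right)} = 6 F$
$8 \left(\left(4 + 1\right) + T{\left(3 \right)}\right) Z{\left(2,3 \right)} = 8 \left(\left(4 + 1\right) + 3 \left(1 + 3\right)\right) 6 \cdot 2 = 8 \left(5 + 3 \cdot 4\right) 12 = 8 \left(5 + 12\right) 12 = 8 \cdot 17 \cdot 12 = 136 \cdot 12 = 1632$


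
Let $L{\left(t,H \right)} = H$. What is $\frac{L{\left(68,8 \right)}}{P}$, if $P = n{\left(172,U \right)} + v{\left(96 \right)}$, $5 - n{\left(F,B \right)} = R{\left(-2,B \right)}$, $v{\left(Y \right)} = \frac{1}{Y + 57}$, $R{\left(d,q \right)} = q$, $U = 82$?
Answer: $- \frac{306}{2945} \approx -0.1039$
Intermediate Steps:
$v{\left(Y \right)} = \frac{1}{57 + Y}$
$n{\left(F,B \right)} = 5 - B$
$P = - \frac{11780}{153}$ ($P = \left(5 - 82\right) + \frac{1}{57 + 96} = \left(5 - 82\right) + \frac{1}{153} = -77 + \frac{1}{153} = - \frac{11780}{153} \approx -76.993$)
$\frac{L{\left(68,8 \right)}}{P} = \frac{8}{- \frac{11780}{153}} = 8 \left(- \frac{153}{11780}\right) = - \frac{306}{2945}$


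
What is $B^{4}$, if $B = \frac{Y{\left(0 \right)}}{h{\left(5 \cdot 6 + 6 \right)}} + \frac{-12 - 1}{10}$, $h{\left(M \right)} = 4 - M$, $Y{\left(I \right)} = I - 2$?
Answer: $\frac{96059601}{40960000} \approx 2.3452$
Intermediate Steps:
$Y{\left(I \right)} = -2 + I$ ($Y{\left(I \right)} = I - 2 = -2 + I$)
$B = - \frac{99}{80}$ ($B = \frac{-2 + 0}{4 - \left(5 \cdot 6 + 6\right)} + \frac{-12 - 1}{10} = - \frac{2}{4 - \left(30 + 6\right)} + \left(-12 - 1\right) \frac{1}{10} = - \frac{2}{4 - 36} - \frac{13}{10} = - \frac{2}{-32} - \frac{13}{10} = \left(-2\right) \left(- \frac{1}{32}\right) - \frac{13}{10} = \frac{1}{16} - \frac{13}{10} = - \frac{99}{80} \approx -1.2375$)
$B^{4} = \left(- \frac{99}{80}\right)^{4} = \frac{96059601}{40960000}$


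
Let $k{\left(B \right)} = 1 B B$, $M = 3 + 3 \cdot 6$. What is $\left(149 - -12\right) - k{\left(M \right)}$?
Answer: $-280$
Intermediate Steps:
$M = 21$ ($M = 3 + 18 = 21$)
$k{\left(B \right)} = B^{2}$ ($k{\left(B \right)} = B B = B^{2}$)
$\left(149 - -12\right) - k{\left(M \right)} = \left(149 - -12\right) - 21^{2} = \left(149 + 12\right) - 441 = 161 - 441 = -280$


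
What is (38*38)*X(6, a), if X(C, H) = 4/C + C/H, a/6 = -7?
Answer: 15884/21 ≈ 756.38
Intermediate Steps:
a = -42 (a = 6*(-7) = -42)
(38*38)*X(6, a) = (38*38)*(4/6 + 6/(-42)) = 1444*(4*(⅙) + 6*(-1/42)) = 1444*(⅔ - ⅐) = 1444*(11/21) = 15884/21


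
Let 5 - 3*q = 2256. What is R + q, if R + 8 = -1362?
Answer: -6361/3 ≈ -2120.3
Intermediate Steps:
q = -2251/3 (q = 5/3 - 1/3*2256 = 5/3 - 752 = -2251/3 ≈ -750.33)
R = -1370 (R = -8 - 1362 = -1370)
R + q = -1370 - 2251/3 = -6361/3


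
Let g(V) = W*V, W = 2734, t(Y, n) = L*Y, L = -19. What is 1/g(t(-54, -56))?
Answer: 1/2805084 ≈ 3.5650e-7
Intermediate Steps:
t(Y, n) = -19*Y
g(V) = 2734*V
1/g(t(-54, -56)) = 1/(2734*(-19*(-54))) = 1/(2734*1026) = 1/2805084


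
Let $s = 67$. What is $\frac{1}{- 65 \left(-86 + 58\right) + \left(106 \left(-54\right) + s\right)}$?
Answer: $- \frac{1}{3837} \approx -0.00026062$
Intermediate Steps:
$\frac{1}{- 65 \left(-86 + 58\right) + \left(106 \left(-54\right) + s\right)} = \frac{1}{- 65 \left(-86 + 58\right) + \left(106 \left(-54\right) + 67\right)} = \frac{1}{\left(-65\right) \left(-28\right) + \left(-5724 + 67\right)} = \frac{1}{1820 - 5657} = \frac{1}{-3837} = - \frac{1}{3837}$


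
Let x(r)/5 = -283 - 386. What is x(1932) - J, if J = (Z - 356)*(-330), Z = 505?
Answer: 45825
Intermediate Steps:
x(r) = -3345 (x(r) = 5*(-283 - 386) = 5*(-669) = -3345)
J = -49170 (J = (505 - 356)*(-330) = 149*(-330) = -49170)
x(1932) - J = -3345 - 1*(-49170) = -3345 + 49170 = 45825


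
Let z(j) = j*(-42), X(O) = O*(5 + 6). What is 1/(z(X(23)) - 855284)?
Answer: -1/865910 ≈ -1.1549e-6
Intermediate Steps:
X(O) = 11*O (X(O) = O*11 = 11*O)
z(j) = -42*j
1/(z(X(23)) - 855284) = 1/(-462*23 - 855284) = 1/(-42*253 - 855284) = 1/(-10626 - 855284) = 1/(-865910) = -1/865910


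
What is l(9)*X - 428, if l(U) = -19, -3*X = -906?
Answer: -6166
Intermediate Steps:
X = 302 (X = -1/3*(-906) = 302)
l(9)*X - 428 = -19*302 - 428 = -5738 - 428 = -6166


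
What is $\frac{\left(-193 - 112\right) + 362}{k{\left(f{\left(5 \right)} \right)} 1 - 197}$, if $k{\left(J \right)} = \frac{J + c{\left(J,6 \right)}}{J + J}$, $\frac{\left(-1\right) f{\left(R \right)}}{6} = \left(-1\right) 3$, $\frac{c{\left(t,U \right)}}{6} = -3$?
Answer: $- \frac{57}{197} \approx -0.28934$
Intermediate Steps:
$c{\left(t,U \right)} = -18$ ($c{\left(t,U \right)} = 6 \left(-3\right) = -18$)
$f{\left(R \right)} = 18$ ($f{\left(R \right)} = - 6 \left(\left(-1\right) 3\right) = \left(-6\right) \left(-3\right) = 18$)
$k{\left(J \right)} = \frac{-18 + J}{2 J}$ ($k{\left(J \right)} = \frac{J - 18}{J + J} = \frac{-18 + J}{2 J}$)
$\frac{\left(-193 - 112\right) + 362}{k{\left(f{\left(5 \right)} \right)} 1 - 197} = \frac{\left(-193 - 112\right) + 362}{\frac{-18 + 18}{2 \cdot 18} \cdot 1 - 197} = \frac{-305 + 362}{\frac{1}{2} \cdot \frac{1}{18} \cdot 0 \cdot 1 - 197} = \frac{57}{0 \cdot 1 - 197} = \frac{57}{0 - 197} = \frac{57}{-197} = 57 \left(- \frac{1}{197}\right) = - \frac{57}{197}$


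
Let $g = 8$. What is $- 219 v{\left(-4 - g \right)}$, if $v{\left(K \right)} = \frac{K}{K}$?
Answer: $-219$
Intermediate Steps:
$v{\left(K \right)} = 1$
$- 219 v{\left(-4 - g \right)} = \left(-219\right) 1 = -219$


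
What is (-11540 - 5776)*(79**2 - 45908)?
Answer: 686873772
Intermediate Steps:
(-11540 - 5776)*(79**2 - 45908) = -17316*(6241 - 45908) = -17316*(-39667) = 686873772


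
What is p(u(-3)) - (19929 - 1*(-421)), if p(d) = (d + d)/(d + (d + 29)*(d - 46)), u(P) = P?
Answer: -25986944/1277 ≈ -20350.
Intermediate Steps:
p(d) = 2*d/(d + (-46 + d)*(29 + d)) (p(d) = (2*d)/(d + (29 + d)*(-46 + d)) = (2*d)/(d + (-46 + d)*(29 + d)) = 2*d/(d + (-46 + d)*(29 + d)))
p(u(-3)) - (19929 - 1*(-421)) = 2*(-3)/(-1334 + (-3)² - 16*(-3)) - (19929 - 1*(-421)) = 2*(-3)/(-1334 + 9 + 48) - (19929 + 421) = 2*(-3)/(-1277) - 1*20350 = 2*(-3)*(-1/1277) - 20350 = 6/1277 - 20350 = -25986944/1277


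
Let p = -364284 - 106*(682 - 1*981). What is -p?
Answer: 332590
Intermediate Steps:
p = -332590 (p = -364284 - 106*(682 - 981) = -364284 - 106*(-299) = -364284 + 31694 = -332590)
-p = -1*(-332590) = 332590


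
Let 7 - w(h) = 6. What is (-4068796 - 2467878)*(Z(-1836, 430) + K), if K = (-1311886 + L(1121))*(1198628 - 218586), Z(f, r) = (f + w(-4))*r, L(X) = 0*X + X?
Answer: 8397047641287235320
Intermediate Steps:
w(h) = 1 (w(h) = 7 - 1*6 = 7 - 6 = 1)
L(X) = X (L(X) = 0 + X = X)
Z(f, r) = r*(1 + f) (Z(f, r) = (f + 1)*r = (1 + f)*r = r*(1 + f))
K = -1284604752130 (K = (-1311886 + 1121)*(1198628 - 218586) = -1310765*980042 = -1284604752130)
(-4068796 - 2467878)*(Z(-1836, 430) + K) = (-4068796 - 2467878)*(430*(1 - 1836) - 1284604752130) = -6536674*(430*(-1835) - 1284604752130) = -6536674*(-789050 - 1284604752130) = -6536674*(-1284605541180) = 8397047641287235320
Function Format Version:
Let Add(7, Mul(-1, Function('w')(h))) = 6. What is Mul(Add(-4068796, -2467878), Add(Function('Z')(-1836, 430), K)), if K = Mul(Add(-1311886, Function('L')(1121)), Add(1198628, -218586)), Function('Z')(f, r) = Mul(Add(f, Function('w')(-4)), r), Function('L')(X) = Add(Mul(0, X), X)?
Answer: 8397047641287235320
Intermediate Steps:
Function('w')(h) = 1 (Function('w')(h) = Add(7, Mul(-1, 6)) = Add(7, -6) = 1)
Function('L')(X) = X (Function('L')(X) = Add(0, X) = X)
Function('Z')(f, r) = Mul(r, Add(1, f)) (Function('Z')(f, r) = Mul(Add(f, 1), r) = Mul(Add(1, f), r) = Mul(r, Add(1, f)))
K = -1284604752130 (K = Mul(Add(-1311886, 1121), Add(1198628, -218586)) = Mul(-1310765, 980042) = -1284604752130)
Mul(Add(-4068796, -2467878), Add(Function('Z')(-1836, 430), K)) = Mul(Add(-4068796, -2467878), Add(Mul(430, Add(1, -1836)), -1284604752130)) = Mul(-6536674, Add(Mul(430, -1835), -1284604752130)) = Mul(-6536674, Add(-789050, -1284604752130)) = Mul(-6536674, -1284605541180) = 8397047641287235320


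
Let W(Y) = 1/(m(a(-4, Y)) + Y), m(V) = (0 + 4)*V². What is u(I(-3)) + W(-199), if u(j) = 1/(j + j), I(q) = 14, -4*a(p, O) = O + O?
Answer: 19715/551628 ≈ 0.035740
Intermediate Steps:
a(p, O) = -O/2 (a(p, O) = -(O + O)/4 = -O/2)
m(V) = 4*V²
W(Y) = 1/(Y + Y²) (W(Y) = 1/(4*(-Y/2)² + Y) = 1/(4*(Y²/4) + Y) = 1/(Y² + Y) = 1/(Y + Y²))
u(j) = 1/(2*j)
u(I(-3)) + W(-199) = (½)/14 + 1/((-199)*(1 - 199)) = (½)*(1/14) - 1/199/(-198) = 1/28 - 1/199*(-1/198) = 1/28 + 1/39402 = 19715/551628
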